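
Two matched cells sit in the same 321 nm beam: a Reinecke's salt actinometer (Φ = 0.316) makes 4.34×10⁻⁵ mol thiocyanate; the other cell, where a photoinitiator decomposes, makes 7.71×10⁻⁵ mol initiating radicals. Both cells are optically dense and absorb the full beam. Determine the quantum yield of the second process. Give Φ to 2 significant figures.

Photons absorbed by the actinometer: 4.34×10⁻⁵ / 0.316 = 1.373×10⁻⁴ mol.
Φ(unknown) = 7.71×10⁻⁵ / 1.373×10⁻⁴ = 0.56.

Φ = 0.56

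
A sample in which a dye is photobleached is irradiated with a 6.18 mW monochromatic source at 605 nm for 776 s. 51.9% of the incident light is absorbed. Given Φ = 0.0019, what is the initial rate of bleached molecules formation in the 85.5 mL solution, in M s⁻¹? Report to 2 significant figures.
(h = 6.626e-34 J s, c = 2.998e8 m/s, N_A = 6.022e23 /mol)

Photon energy at 605 nm: hc/λ = (6.626e-34)(2.998e8)/(605e-9) = 3.283e-19 J.
Energy delivered: (6.18 mW)(776 s) = 4.796 J.
Photons incident: 4.796 / 3.283e-19 = 1.461e19, i.e. 1.461e19/6.022e23 = 2.426e-5 mol.
Photons absorbed: 0.519 × 2.426e-5 = 1.259e-5 mol.
Product formed: 0.0019 × 1.259e-5 = 2.392e-8 mol.
Rate: 2.392e-8 mol / (776 s × 0.0855 L) = 3.6e-10 M s⁻¹.

3.6e-10 M s⁻¹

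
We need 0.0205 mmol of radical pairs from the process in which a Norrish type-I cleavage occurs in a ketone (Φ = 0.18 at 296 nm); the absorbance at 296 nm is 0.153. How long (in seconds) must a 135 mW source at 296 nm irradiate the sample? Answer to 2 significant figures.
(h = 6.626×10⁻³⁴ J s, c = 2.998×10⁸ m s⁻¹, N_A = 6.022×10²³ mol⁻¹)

t ≈ 1100 s

Product: 0.0205 mmol = 2.05×10⁻⁵ mol.
Photons that must be absorbed: 2.05×10⁻⁵ / 0.18 = 1.139×10⁻⁴ mol.
Fraction absorbed: 1 − 10^(−0.153) = 0.2969.
Incident photons needed: 1.139×10⁻⁴ / 0.2969 = 3.836×10⁻⁴ mol.
Photon energy: hc/λ = 6.711×10⁻¹⁹ J; per mole, 4.041×10⁵ J mol⁻¹.
Energy required: 3.836×10⁻⁴ × 4.041×10⁵ = 155.0 J.
Time: 155.0 J / 0.135 W = 1100 s.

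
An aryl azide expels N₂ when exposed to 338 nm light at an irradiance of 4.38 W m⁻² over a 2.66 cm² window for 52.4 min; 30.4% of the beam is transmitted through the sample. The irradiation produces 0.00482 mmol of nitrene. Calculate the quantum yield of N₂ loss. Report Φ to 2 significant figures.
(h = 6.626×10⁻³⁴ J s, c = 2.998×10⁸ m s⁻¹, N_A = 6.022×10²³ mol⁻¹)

Product: 0.00482 mmol = 4.82×10⁻⁶ mol.
Photon energy at 338 nm: hc/λ = (6.626×10⁻³⁴)(2.998×10⁸)/(338×10⁻⁹) = 5.877×10⁻¹⁹ J.
Energy delivered: (4.38 W m⁻²)(2.66×10⁻⁴ m²)(3144 s) = 3.663 J.
Photons incident: 3.663 / 5.877×10⁻¹⁹ = 6.233×10¹⁸, i.e. 6.233×10¹⁸/6.022×10²³ = 1.035×10⁻⁵ mol.
Fraction absorbed: 1 − 30.4/100 = 0.6960.
Photons absorbed: 0.6960 × 1.035×10⁻⁵ = 7.204×10⁻⁶ mol.
Φ = 4.82×10⁻⁶ mol / 7.204×10⁻⁶ mol photons = 0.67.

Φ = 0.67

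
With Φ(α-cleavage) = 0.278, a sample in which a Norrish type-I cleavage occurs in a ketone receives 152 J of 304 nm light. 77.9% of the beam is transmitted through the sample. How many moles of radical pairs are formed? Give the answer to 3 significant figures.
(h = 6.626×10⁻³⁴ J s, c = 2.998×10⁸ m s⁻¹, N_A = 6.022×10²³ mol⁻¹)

Photon energy at 304 nm: hc/λ = (6.626×10⁻³⁴)(2.998×10⁸)/(304×10⁻⁹) = 6.534×10⁻¹⁹ J.
Photons incident: 152 / 6.534×10⁻¹⁹ = 2.326×10²⁰, i.e. 2.326×10²⁰/6.022×10²³ = 3.863×10⁻⁴ mol.
Fraction absorbed: 1 − 77.9/100 = 0.2210.
Photons absorbed: 0.2210 × 3.863×10⁻⁴ = 8.537×10⁻⁵ mol.
Product: Φ × n_abs = 0.278 × 8.537×10⁻⁵ = 2.373×10⁻⁵ mol.

2.37×10⁻⁵ mol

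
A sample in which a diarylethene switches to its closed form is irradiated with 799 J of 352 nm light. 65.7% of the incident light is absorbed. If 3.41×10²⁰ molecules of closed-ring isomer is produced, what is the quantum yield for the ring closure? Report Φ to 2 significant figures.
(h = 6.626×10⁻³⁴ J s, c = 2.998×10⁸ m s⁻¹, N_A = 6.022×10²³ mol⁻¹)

Φ = 0.37

Product: 3.41×10²⁰ / 6.022×10²³ = 5.663×10⁻⁴ mol.
Photon energy at 352 nm: hc/λ = (6.626×10⁻³⁴)(2.998×10⁸)/(352×10⁻⁹) = 5.643×10⁻¹⁹ J.
Photons incident: 799 / 5.643×10⁻¹⁹ = 1.416×10²¹, i.e. 1.416×10²¹/6.022×10²³ = 0.002351 mol.
Photons absorbed: 0.657 × 0.002351 = 0.001545 mol.
Φ = 5.663×10⁻⁴ mol / 0.001545 mol photons = 0.37.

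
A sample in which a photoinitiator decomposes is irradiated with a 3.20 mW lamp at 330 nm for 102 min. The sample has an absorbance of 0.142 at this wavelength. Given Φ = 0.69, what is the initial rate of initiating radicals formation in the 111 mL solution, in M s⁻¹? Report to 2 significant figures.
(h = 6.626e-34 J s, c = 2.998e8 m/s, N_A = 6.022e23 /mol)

Photon energy at 330 nm: hc/λ = (6.626e-34)(2.998e8)/(330e-9) = 6.020e-19 J.
Energy delivered: (3.20 mW)(6120 s) = 19.58 J.
Photons incident: 19.58 / 6.020e-19 = 3.252e19, i.e. 3.252e19/6.022e23 = 5.400e-5 mol.
Fraction absorbed: 1 − 10^(−0.142) = 0.2789.
Photons absorbed: 0.2789 × 5.400e-5 = 1.506e-5 mol.
Product formed: 0.69 × 1.506e-5 = 1.039e-5 mol.
Rate: 1.039e-5 mol / (6120 s × 0.111 L) = 1.5e-8 M s⁻¹.

1.5e-8 M s⁻¹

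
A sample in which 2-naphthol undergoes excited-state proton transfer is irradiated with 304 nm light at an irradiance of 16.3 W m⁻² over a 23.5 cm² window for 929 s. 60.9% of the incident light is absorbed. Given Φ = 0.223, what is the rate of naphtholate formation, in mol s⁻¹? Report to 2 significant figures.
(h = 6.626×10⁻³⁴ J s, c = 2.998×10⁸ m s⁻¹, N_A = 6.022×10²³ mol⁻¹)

Photon energy at 304 nm: hc/λ = (6.626×10⁻³⁴)(2.998×10⁸)/(304×10⁻⁹) = 6.534×10⁻¹⁹ J.
Energy delivered: (16.3 W m⁻²)(23.5×10⁻⁴ m²)(929 s) = 35.59 J.
Photons incident: 35.59 / 6.534×10⁻¹⁹ = 5.447×10¹⁹, i.e. 5.447×10¹⁹/6.022×10²³ = 9.045×10⁻⁵ mol.
Photons absorbed: 0.609 × 9.045×10⁻⁵ = 5.508×10⁻⁵ mol.
Product formed: 0.223 × 5.508×10⁻⁵ = 1.228×10⁻⁵ mol.
Rate: 1.228×10⁻⁵ / 929 s = 1.3×10⁻⁸ mol s⁻¹.

1.3×10⁻⁸ mol s⁻¹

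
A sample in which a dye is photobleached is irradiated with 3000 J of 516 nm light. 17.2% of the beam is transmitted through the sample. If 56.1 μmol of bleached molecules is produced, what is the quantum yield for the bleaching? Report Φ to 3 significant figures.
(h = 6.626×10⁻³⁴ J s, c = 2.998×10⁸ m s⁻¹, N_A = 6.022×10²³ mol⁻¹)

Φ = 0.00524

Product: 56.1 μmol = 5.61×10⁻⁵ mol.
Photon energy at 516 nm: hc/λ = (6.626×10⁻³⁴)(2.998×10⁸)/(516×10⁻⁹) = 3.850×10⁻¹⁹ J.
Photons incident: 3000 / 3.850×10⁻¹⁹ = 7.792×10²¹, i.e. 7.792×10²¹/6.022×10²³ = 0.01294 mol.
Fraction absorbed: 1 − 17.2/100 = 0.8280.
Photons absorbed: 0.8280 × 0.01294 = 0.01071 mol.
Φ = 5.61×10⁻⁵ mol / 0.01071 mol photons = 0.00524.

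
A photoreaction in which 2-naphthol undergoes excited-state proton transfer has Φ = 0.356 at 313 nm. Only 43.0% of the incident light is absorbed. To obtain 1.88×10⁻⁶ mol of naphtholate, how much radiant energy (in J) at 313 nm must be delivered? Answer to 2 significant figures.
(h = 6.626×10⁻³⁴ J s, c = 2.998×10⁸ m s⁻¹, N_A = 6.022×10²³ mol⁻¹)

4.7 J

Photons that must be absorbed: 1.88×10⁻⁶ / 0.356 = 5.281×10⁻⁶ mol.
Incident photons needed: 5.281×10⁻⁶ / 0.430 = 1.228×10⁻⁵ mol.
Photon energy: hc/λ = 6.347×10⁻¹⁹ J; per mole, 3.822×10⁵ J mol⁻¹.
Energy required: 1.228×10⁻⁵ × 3.822×10⁵ = 4.7 J.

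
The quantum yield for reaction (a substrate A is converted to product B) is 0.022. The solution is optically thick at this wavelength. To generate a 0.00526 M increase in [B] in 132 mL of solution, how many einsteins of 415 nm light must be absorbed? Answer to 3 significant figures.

Product: (0.00526 M)(0.132 L) = 6.943×10⁻⁴ mol.
Photons that must be absorbed: 6.943×10⁻⁴ / 0.022 = 0.03156 mol.

0.0316 einstein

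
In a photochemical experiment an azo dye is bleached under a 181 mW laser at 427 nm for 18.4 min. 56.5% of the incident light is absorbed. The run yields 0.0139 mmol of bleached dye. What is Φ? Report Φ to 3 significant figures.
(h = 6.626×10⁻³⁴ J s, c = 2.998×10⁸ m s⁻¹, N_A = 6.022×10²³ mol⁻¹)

Product: 0.0139 mmol = 1.39×10⁻⁵ mol.
Photon energy at 427 nm: hc/λ = (6.626×10⁻³⁴)(2.998×10⁸)/(427×10⁻⁹) = 4.652×10⁻¹⁹ J.
Energy delivered: (181 mW)(1104 s) = 199.8 J.
Photons incident: 199.8 / 4.652×10⁻¹⁹ = 4.295×10²⁰, i.e. 4.295×10²⁰/6.022×10²³ = 7.132×10⁻⁴ mol.
Photons absorbed: 0.565 × 7.132×10⁻⁴ = 4.030×10⁻⁴ mol.
Φ = 1.39×10⁻⁵ mol / 4.030×10⁻⁴ mol photons = 0.0345.

Φ = 0.0345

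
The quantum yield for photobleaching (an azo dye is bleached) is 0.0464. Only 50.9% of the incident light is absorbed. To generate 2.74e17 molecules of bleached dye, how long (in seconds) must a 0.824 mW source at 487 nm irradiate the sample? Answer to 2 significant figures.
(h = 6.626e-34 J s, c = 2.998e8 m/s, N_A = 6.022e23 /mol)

t ≈ 5700 s

Product: 2.74e17 / 6.022e23 = 4.550e-7 mol.
Photons that must be absorbed: 4.550e-7 / 0.0464 = 9.806e-6 mol.
Incident photons needed: 9.806e-6 / 0.509 = 1.927e-5 mol.
Photon energy: hc/λ = 4.079e-19 J; per mole, 2.456e5 J mol⁻¹.
Energy required: 1.927e-5 × 2.456e5 = 4.733 J.
Time: 4.733 J / 0.000824 W = 5700 s.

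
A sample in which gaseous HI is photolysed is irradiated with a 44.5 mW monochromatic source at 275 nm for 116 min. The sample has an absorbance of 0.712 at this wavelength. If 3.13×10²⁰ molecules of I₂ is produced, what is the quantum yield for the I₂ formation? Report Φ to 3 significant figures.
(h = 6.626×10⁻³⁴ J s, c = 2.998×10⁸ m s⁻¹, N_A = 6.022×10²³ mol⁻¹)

Φ = 0.906

Product: 3.13×10²⁰ / 6.022×10²³ = 5.198×10⁻⁴ mol.
Photon energy at 275 nm: hc/λ = (6.626×10⁻³⁴)(2.998×10⁸)/(275×10⁻⁹) = 7.224×10⁻¹⁹ J.
Energy delivered: (44.5 mW)(6960 s) = 309.7 J.
Photons incident: 309.7 / 7.224×10⁻¹⁹ = 4.287×10²⁰, i.e. 4.287×10²⁰/6.022×10²³ = 7.119×10⁻⁴ mol.
Fraction absorbed: 1 − 10^(−0.712) = 0.8059.
Photons absorbed: 0.8059 × 7.119×10⁻⁴ = 5.737×10⁻⁴ mol.
Φ = 5.198×10⁻⁴ mol / 5.737×10⁻⁴ mol photons = 0.906.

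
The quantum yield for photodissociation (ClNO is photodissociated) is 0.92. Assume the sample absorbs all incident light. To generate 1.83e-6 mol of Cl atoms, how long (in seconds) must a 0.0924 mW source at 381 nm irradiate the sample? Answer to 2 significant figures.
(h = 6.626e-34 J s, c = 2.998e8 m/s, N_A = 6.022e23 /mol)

t ≈ 6800 s

Photons that must be absorbed: 1.83e-6 / 0.92 = 1.989e-6 mol.
Photon energy: hc/λ = 5.214e-19 J; per mole, 3.140e5 J mol⁻¹.
Energy required: 1.989e-6 × 3.140e5 = 0.6245 J.
Time: 0.6245 J / 9.24e-05 W = 6800 s.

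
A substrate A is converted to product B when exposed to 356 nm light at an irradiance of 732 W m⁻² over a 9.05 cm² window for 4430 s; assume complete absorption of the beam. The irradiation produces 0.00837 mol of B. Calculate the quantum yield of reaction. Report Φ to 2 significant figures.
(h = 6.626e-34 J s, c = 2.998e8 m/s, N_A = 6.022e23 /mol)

Photon energy at 356 nm: hc/λ = (6.626e-34)(2.998e8)/(356e-9) = 5.580e-19 J.
Energy delivered: (732 W m⁻²)(9.05e-4 m²)(4430 s) = 2935 J.
Photons incident: 2935 / 5.580e-19 = 5.260e21, i.e. 5.260e21/6.022e23 = 0.008735 mol.
Φ = 0.00837 mol / 0.008735 mol photons = 0.96.

Φ = 0.96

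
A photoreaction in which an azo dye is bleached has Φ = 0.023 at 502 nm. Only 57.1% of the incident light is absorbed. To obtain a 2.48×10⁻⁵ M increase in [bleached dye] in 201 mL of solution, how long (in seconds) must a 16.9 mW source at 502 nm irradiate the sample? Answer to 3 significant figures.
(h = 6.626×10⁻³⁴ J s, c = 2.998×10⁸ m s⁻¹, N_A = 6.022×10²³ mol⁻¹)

t ≈ 5350 s

Product: (2.48×10⁻⁵ M)(0.201 L) = 4.985×10⁻⁶ mol.
Photons that must be absorbed: 4.985×10⁻⁶ / 0.023 = 2.167×10⁻⁴ mol.
Incident photons needed: 2.167×10⁻⁴ / 0.571 = 3.795×10⁻⁴ mol.
Photon energy: hc/λ = 3.957×10⁻¹⁹ J; per mole, 2.383×10⁵ J mol⁻¹.
Energy required: 3.795×10⁻⁴ × 2.383×10⁵ = 90.43 J.
Time: 90.43 J / 0.0169 W = 5350 s.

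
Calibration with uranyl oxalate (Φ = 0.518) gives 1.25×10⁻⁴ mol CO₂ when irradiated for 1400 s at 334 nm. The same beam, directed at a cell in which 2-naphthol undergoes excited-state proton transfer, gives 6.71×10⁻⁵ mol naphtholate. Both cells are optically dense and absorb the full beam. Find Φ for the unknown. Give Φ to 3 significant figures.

Φ = 0.278

Photons absorbed by the actinometer: 1.25×10⁻⁴ / 0.518 = 2.413×10⁻⁴ mol.
Φ(unknown) = 6.71×10⁻⁵ / 2.413×10⁻⁴ = 0.278.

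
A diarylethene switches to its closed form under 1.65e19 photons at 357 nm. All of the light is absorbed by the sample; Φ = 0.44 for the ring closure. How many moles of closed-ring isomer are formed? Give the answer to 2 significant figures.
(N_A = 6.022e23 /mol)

Moles of photons: 1.65e19 / 6.022e23 = 2.740e-5 mol.
Product: Φ × n_abs = 0.44 × 2.740e-5 = 1.206e-5 mol.

1.2e-5 mol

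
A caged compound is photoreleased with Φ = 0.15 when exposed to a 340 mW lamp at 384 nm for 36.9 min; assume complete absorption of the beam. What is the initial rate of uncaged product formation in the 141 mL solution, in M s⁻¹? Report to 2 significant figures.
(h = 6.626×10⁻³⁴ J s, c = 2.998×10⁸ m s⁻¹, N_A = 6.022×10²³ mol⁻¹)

1.2×10⁻⁶ M s⁻¹

Photon energy at 384 nm: hc/λ = (6.626×10⁻³⁴)(2.998×10⁸)/(384×10⁻⁹) = 5.173×10⁻¹⁹ J.
Energy delivered: (340 mW)(2214 s) = 752.8 J.
Photons incident: 752.8 / 5.173×10⁻¹⁹ = 1.455×10²¹, i.e. 1.455×10²¹/6.022×10²³ = 0.002416 mol.
Product formed: 0.15 × 0.002416 = 3.624×10⁻⁴ mol.
Rate: 3.624×10⁻⁴ mol / (2214 s × 0.141 L) = 1.2×10⁻⁶ M s⁻¹.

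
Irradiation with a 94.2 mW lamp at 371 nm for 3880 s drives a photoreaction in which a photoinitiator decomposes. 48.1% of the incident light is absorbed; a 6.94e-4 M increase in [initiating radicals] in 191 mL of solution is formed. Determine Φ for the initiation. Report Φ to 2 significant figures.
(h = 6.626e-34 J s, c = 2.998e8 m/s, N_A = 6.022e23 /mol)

Φ = 0.24

Product: (6.94e-4 M)(0.191 L) = 1.326e-4 mol.
Photon energy at 371 nm: hc/λ = (6.626e-34)(2.998e8)/(371e-9) = 5.354e-19 J.
Energy delivered: (94.2 mW)(3880 s) = 365.5 J.
Photons incident: 365.5 / 5.354e-19 = 6.827e20, i.e. 6.827e20/6.022e23 = 0.001134 mol.
Photons absorbed: 0.481 × 0.001134 = 5.455e-4 mol.
Φ = 1.326e-4 mol / 5.455e-4 mol photons = 0.24.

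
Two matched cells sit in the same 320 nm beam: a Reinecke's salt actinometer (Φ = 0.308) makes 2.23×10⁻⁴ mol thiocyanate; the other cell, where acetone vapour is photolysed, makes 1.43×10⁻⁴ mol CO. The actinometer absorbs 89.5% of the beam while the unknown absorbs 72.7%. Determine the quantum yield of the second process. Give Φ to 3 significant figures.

Photons absorbed by the actinometer: 2.23×10⁻⁴ / 0.308 = 7.240×10⁻⁴ mol.
Incident flux: 7.240×10⁻⁴ / 0.895 = 8.089×10⁻⁴ einstein.
Absorbed by unknown: 0.727 × 8.089×10⁻⁴ = 5.881×10⁻⁴ mol.
Φ(unknown) = 1.43×10⁻⁴ / 5.881×10⁻⁴ = 0.243.

Φ = 0.243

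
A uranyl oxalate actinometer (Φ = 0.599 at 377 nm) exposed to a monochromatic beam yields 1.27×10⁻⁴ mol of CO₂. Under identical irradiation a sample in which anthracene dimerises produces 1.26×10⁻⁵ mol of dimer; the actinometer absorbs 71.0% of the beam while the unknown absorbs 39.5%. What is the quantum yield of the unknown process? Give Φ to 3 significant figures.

Photons absorbed by the actinometer: 1.27×10⁻⁴ / 0.599 = 2.120×10⁻⁴ mol.
Incident flux: 2.120×10⁻⁴ / 0.710 = 2.986×10⁻⁴ einstein.
Absorbed by unknown: 0.395 × 2.986×10⁻⁴ = 1.179×10⁻⁴ mol.
Φ(unknown) = 1.26×10⁻⁵ / 1.179×10⁻⁴ = 0.107.

Φ = 0.107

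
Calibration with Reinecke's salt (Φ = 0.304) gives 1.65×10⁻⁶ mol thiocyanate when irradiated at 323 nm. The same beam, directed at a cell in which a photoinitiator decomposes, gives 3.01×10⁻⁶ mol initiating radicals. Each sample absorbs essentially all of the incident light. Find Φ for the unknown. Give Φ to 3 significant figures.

Photons absorbed by the actinometer: 1.65×10⁻⁶ / 0.304 = 5.428×10⁻⁶ mol.
Φ(unknown) = 3.01×10⁻⁶ / 5.428×10⁻⁶ = 0.555.

Φ = 0.555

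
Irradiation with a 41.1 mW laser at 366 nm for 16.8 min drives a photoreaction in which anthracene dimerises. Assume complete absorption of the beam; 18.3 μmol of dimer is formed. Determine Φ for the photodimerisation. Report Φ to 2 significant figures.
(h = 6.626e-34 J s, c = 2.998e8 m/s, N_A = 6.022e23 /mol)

Φ = 0.14

Product: 18.3 μmol = 1.83e-5 mol.
Photon energy at 366 nm: hc/λ = (6.626e-34)(2.998e8)/(366e-9) = 5.428e-19 J.
Energy delivered: (41.1 mW)(1008 s) = 41.43 J.
Photons incident: 41.43 / 5.428e-19 = 7.633e19, i.e. 7.633e19/6.022e23 = 1.268e-4 mol.
Φ = 1.83e-5 mol / 1.268e-4 mol photons = 0.14.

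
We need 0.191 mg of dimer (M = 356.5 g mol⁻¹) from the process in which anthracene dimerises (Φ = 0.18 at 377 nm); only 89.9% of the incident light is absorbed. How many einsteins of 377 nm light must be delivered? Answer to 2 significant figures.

3.3×10⁻⁶ einstein

Product: 0.191 mg / 356.5 g mol⁻¹ = 5.358×10⁻⁷ mol.
Photons that must be absorbed: 5.358×10⁻⁷ / 0.18 = 2.977×10⁻⁶ mol.
Incident photons needed: 2.977×10⁻⁶ / 0.899 = 3.311×10⁻⁶ mol.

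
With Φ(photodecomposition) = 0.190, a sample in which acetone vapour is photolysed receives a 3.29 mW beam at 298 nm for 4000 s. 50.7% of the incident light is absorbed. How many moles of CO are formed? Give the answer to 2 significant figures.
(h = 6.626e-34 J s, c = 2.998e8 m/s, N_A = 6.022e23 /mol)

Photon energy at 298 nm: hc/λ = (6.626e-34)(2.998e8)/(298e-9) = 6.666e-19 J.
Energy delivered: (3.29 mW)(4000 s) = 13.16 J.
Photons incident: 13.16 / 6.666e-19 = 1.974e19, i.e. 1.974e19/6.022e23 = 3.278e-5 mol.
Photons absorbed: 0.507 × 3.278e-5 = 1.662e-5 mol.
Product: Φ × n_abs = 0.190 × 1.662e-5 = 3.158e-6 mol.

3.2e-6 mol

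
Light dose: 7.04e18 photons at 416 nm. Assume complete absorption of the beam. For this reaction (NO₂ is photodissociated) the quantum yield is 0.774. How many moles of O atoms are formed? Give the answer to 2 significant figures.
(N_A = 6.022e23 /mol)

9.0e-6 mol

Moles of photons: 7.04e18 / 6.022e23 = 1.169e-5 mol.
Product: Φ × n_abs = 0.774 × 1.169e-5 = 9.048e-6 mol.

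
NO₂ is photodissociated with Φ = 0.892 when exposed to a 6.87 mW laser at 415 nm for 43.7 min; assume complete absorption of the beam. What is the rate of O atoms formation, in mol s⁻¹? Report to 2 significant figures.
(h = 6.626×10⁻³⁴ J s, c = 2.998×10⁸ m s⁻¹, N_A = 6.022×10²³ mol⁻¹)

Photon energy at 415 nm: hc/λ = (6.626×10⁻³⁴)(2.998×10⁸)/(415×10⁻⁹) = 4.787×10⁻¹⁹ J.
Energy delivered: (6.87 mW)(2622 s) = 18.01 J.
Photons incident: 18.01 / 4.787×10⁻¹⁹ = 3.762×10¹⁹, i.e. 3.762×10¹⁹/6.022×10²³ = 6.247×10⁻⁵ mol.
Product formed: 0.892 × 6.247×10⁻⁵ = 5.572×10⁻⁵ mol.
Rate: 5.572×10⁻⁵ / 2622 s = 2.1×10⁻⁸ mol s⁻¹.

2.1×10⁻⁸ mol s⁻¹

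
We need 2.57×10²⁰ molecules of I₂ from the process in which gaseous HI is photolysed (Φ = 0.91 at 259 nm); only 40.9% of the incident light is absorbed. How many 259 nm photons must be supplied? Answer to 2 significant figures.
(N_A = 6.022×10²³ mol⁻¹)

Product: 2.57×10²⁰ / 6.022×10²³ = 4.268×10⁻⁴ mol.
Photons that must be absorbed: 4.268×10⁻⁴ / 0.91 = 4.690×10⁻⁴ mol.
Incident photons needed: 4.690×10⁻⁴ / 0.409 = 0.001147 mol.
Photon count: 0.001147 × 6.022×10²³ = 6.9×10²⁰.

6.9×10²⁰ photons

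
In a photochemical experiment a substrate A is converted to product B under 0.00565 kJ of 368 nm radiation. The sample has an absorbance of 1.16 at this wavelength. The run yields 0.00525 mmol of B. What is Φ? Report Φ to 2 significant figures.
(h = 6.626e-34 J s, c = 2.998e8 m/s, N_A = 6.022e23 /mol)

Φ = 0.32

Product: 0.00525 mmol = 5.25e-6 mol.
Photon energy at 368 nm: hc/λ = (6.626e-34)(2.998e8)/(368e-9) = 5.398e-19 J.
Incident energy: 0.00565 kJ = 5.65 J.
Photons incident: 5.65 / 5.398e-19 = 1.047e19, i.e. 1.047e19/6.022e23 = 1.739e-5 mol.
Fraction absorbed: 1 − 10^(−1.16) = 0.9308.
Photons absorbed: 0.9308 × 1.739e-5 = 1.619e-5 mol.
Φ = 5.25e-6 mol / 1.619e-5 mol photons = 0.32.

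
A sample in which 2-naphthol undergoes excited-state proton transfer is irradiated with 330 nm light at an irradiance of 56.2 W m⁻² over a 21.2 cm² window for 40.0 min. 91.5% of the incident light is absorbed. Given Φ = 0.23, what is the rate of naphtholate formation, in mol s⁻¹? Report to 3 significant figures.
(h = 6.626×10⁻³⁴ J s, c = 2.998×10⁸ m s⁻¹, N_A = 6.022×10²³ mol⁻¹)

6.92×10⁻⁸ mol s⁻¹

Photon energy at 330 nm: hc/λ = (6.626×10⁻³⁴)(2.998×10⁸)/(330×10⁻⁹) = 6.020×10⁻¹⁹ J.
Energy delivered: (56.2 W m⁻²)(21.2×10⁻⁴ m²)(2400 s) = 285.9 J.
Photons incident: 285.9 / 6.020×10⁻¹⁹ = 4.749×10²⁰, i.e. 4.749×10²⁰/6.022×10²³ = 7.886×10⁻⁴ mol.
Photons absorbed: 0.915 × 7.886×10⁻⁴ = 7.216×10⁻⁴ mol.
Product formed: 0.23 × 7.216×10⁻⁴ = 1.660×10⁻⁴ mol.
Rate: 1.660×10⁻⁴ / 2400 s = 6.92×10⁻⁸ mol s⁻¹.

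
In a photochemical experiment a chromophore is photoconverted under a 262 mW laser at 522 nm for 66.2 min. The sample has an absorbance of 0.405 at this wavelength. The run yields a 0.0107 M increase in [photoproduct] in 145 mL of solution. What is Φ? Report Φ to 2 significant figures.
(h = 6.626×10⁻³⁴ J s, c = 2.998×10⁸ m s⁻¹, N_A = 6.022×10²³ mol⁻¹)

Product: (0.0107 M)(0.145 L) = 0.001551 mol.
Photon energy at 522 nm: hc/λ = (6.626×10⁻³⁴)(2.998×10⁸)/(522×10⁻⁹) = 3.806×10⁻¹⁹ J.
Energy delivered: (262 mW)(3972 s) = 1041 J.
Photons incident: 1041 / 3.806×10⁻¹⁹ = 2.735×10²¹, i.e. 2.735×10²¹/6.022×10²³ = 0.004542 mol.
Fraction absorbed: 1 − 10^(−0.405) = 0.6064.
Photons absorbed: 0.6064 × 0.004542 = 0.002754 mol.
Φ = 0.001551 mol / 0.002754 mol photons = 0.56.

Φ = 0.56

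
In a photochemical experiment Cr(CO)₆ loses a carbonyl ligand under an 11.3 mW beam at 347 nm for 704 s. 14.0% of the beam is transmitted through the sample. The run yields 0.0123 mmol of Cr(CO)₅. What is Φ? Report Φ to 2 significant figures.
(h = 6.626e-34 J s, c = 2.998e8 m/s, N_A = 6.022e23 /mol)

Product: 0.0123 mmol = 1.23e-5 mol.
Photon energy at 347 nm: hc/λ = (6.626e-34)(2.998e8)/(347e-9) = 5.725e-19 J.
Energy delivered: (11.3 mW)(704 s) = 7.955 J.
Photons incident: 7.955 / 5.725e-19 = 1.390e19, i.e. 1.390e19/6.022e23 = 2.308e-5 mol.
Fraction absorbed: 1 − 14.0/100 = 0.8600.
Photons absorbed: 0.8600 × 2.308e-5 = 1.985e-5 mol.
Φ = 1.23e-5 mol / 1.985e-5 mol photons = 0.62.

Φ = 0.62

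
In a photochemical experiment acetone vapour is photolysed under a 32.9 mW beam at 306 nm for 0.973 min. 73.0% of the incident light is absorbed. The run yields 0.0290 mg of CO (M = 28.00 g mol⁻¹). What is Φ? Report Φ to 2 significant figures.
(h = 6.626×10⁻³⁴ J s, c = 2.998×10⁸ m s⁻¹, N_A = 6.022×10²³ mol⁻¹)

Φ = 0.29

Product: 0.0290 mg / 28.00 g mol⁻¹ = 1.036×10⁻⁶ mol.
Photon energy at 306 nm: hc/λ = (6.626×10⁻³⁴)(2.998×10⁸)/(306×10⁻⁹) = 6.492×10⁻¹⁹ J.
Energy delivered: (32.9 mW)(58.38 s) = 1.921 J.
Photons incident: 1.921 / 6.492×10⁻¹⁹ = 2.959×10¹⁸, i.e. 2.959×10¹⁸/6.022×10²³ = 4.914×10⁻⁶ mol.
Photons absorbed: 0.730 × 4.914×10⁻⁶ = 3.587×10⁻⁶ mol.
Φ = 1.036×10⁻⁶ mol / 3.587×10⁻⁶ mol photons = 0.29.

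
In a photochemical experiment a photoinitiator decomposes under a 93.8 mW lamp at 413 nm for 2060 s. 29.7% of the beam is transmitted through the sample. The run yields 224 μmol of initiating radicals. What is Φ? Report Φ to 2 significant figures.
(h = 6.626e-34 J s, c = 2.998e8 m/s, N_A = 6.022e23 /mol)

Product: 224 μmol = 2.24e-4 mol.
Photon energy at 413 nm: hc/λ = (6.626e-34)(2.998e8)/(413e-9) = 4.810e-19 J.
Energy delivered: (93.8 mW)(2060 s) = 193.2 J.
Photons incident: 193.2 / 4.810e-19 = 4.017e20, i.e. 4.017e20/6.022e23 = 6.671e-4 mol.
Fraction absorbed: 1 − 29.7/100 = 0.7030.
Photons absorbed: 0.7030 × 6.671e-4 = 4.690e-4 mol.
Φ = 2.24e-4 mol / 4.690e-4 mol photons = 0.48.

Φ = 0.48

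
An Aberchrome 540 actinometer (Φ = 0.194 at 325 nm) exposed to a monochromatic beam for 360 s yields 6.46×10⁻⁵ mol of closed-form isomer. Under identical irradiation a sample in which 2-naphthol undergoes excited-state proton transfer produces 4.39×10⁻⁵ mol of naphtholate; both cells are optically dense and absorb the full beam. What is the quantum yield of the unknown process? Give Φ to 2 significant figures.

Φ = 0.13

Photons absorbed by the actinometer: 6.46×10⁻⁵ / 0.194 = 3.330×10⁻⁴ mol.
Φ(unknown) = 4.39×10⁻⁵ / 3.330×10⁻⁴ = 0.13.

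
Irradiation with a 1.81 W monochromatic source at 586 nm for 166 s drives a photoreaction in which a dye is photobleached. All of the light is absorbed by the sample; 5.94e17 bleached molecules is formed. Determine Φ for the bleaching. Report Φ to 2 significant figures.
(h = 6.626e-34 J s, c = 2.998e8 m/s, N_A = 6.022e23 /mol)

Φ = 6.7e-4

Product: 5.94e17 / 6.022e23 = 9.864e-7 mol.
Photon energy at 586 nm: hc/λ = (6.626e-34)(2.998e8)/(586e-9) = 3.390e-19 J.
Energy delivered: (1.81 W)(166 s) = 300.5 J.
Photons incident: 300.5 / 3.390e-19 = 8.864e20, i.e. 8.864e20/6.022e23 = 0.001472 mol.
Φ = 9.864e-7 mol / 0.001472 mol photons = 6.7e-4.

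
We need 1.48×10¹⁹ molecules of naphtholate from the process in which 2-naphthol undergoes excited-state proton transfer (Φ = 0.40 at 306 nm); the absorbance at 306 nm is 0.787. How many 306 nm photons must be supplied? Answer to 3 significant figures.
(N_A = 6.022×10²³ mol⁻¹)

4.42×10¹⁹ photons

Product: 1.48×10¹⁹ / 6.022×10²³ = 2.458×10⁻⁵ mol.
Photons that must be absorbed: 2.458×10⁻⁵ / 0.40 = 6.145×10⁻⁵ mol.
Fraction absorbed: 1 − 10^(−0.787) = 0.8367.
Incident photons needed: 6.145×10⁻⁵ / 0.8367 = 7.344×10⁻⁵ mol.
Photon count: 7.344×10⁻⁵ × 6.022×10²³ = 4.42×10¹⁹.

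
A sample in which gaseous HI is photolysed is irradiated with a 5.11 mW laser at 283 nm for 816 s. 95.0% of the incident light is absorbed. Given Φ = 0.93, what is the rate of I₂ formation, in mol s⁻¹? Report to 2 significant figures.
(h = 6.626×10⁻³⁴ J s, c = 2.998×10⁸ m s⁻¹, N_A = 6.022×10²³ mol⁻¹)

Photon energy at 283 nm: hc/λ = (6.626×10⁻³⁴)(2.998×10⁸)/(283×10⁻⁹) = 7.019×10⁻¹⁹ J.
Energy delivered: (5.11 mW)(816 s) = 4.170 J.
Photons incident: 4.170 / 7.019×10⁻¹⁹ = 5.941×10¹⁸, i.e. 5.941×10¹⁸/6.022×10²³ = 9.865×10⁻⁶ mol.
Photons absorbed: 0.950 × 9.865×10⁻⁶ = 9.372×10⁻⁶ mol.
Product formed: 0.93 × 9.372×10⁻⁶ = 8.716×10⁻⁶ mol.
Rate: 8.716×10⁻⁶ / 816 s = 1.1×10⁻⁸ mol s⁻¹.

1.1×10⁻⁸ mol s⁻¹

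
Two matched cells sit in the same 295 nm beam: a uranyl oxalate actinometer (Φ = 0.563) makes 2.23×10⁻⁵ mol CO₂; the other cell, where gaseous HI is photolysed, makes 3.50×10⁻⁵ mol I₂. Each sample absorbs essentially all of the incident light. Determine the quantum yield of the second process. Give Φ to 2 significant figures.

Photons absorbed by the actinometer: 2.23×10⁻⁵ / 0.563 = 3.961×10⁻⁵ mol.
Φ(unknown) = 3.50×10⁻⁵ / 3.961×10⁻⁵ = 0.88.

Φ = 0.88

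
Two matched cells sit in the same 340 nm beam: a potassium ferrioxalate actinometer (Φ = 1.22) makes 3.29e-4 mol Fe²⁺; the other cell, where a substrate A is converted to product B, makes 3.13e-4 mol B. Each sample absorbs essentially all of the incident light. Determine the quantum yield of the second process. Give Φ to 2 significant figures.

Photons absorbed by the actinometer: 3.29e-4 / 1.22 = 2.697e-4 mol.
Φ(unknown) = 3.13e-4 / 2.697e-4 = 1.2.

Φ = 1.2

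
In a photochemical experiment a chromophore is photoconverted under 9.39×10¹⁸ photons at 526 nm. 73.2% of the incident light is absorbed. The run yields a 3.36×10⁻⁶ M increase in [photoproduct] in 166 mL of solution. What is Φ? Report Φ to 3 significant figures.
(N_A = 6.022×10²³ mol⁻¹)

Φ = 0.0489

Product: (3.36×10⁻⁶ M)(0.166 L) = 5.578×10⁻⁷ mol.
Moles of photons: 9.39×10¹⁸ / 6.022×10²³ = 1.559×10⁻⁵ mol.
Photons absorbed: 0.732 × 1.559×10⁻⁵ = 1.141×10⁻⁵ mol.
Φ = 5.578×10⁻⁷ mol / 1.141×10⁻⁵ mol photons = 0.0489.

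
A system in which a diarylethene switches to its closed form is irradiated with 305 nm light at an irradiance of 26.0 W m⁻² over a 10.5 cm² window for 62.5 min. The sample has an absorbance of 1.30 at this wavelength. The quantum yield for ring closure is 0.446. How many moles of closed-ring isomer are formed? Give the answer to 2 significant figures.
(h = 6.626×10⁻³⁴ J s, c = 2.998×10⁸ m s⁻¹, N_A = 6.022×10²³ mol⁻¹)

1.1×10⁻⁴ mol

Photon energy at 305 nm: hc/λ = (6.626×10⁻³⁴)(2.998×10⁸)/(305×10⁻⁹) = 6.513×10⁻¹⁹ J.
Energy delivered: (26.0 W m⁻²)(10.5×10⁻⁴ m²)(3750 s) = 102.4 J.
Photons incident: 102.4 / 6.513×10⁻¹⁹ = 1.572×10²⁰, i.e. 1.572×10²⁰/6.022×10²³ = 2.610×10⁻⁴ mol.
Fraction absorbed: 1 − 10^(−1.30) = 0.9499.
Photons absorbed: 0.9499 × 2.610×10⁻⁴ = 2.479×10⁻⁴ mol.
Product: Φ × n_abs = 0.446 × 2.479×10⁻⁴ = 1.106×10⁻⁴ mol.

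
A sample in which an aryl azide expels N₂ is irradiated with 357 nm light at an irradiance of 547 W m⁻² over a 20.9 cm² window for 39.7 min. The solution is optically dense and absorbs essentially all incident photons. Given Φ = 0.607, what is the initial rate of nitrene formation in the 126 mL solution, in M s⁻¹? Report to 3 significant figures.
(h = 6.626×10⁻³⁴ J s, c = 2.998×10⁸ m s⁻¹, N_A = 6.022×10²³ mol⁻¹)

1.64×10⁻⁵ M s⁻¹

Photon energy at 357 nm: hc/λ = (6.626×10⁻³⁴)(2.998×10⁸)/(357×10⁻⁹) = 5.564×10⁻¹⁹ J.
Energy delivered: (547 W m⁻²)(20.9×10⁻⁴ m²)(2382 s) = 2723 J.
Photons incident: 2723 / 5.564×10⁻¹⁹ = 4.894×10²¹, i.e. 4.894×10²¹/6.022×10²³ = 0.008127 mol.
Product formed: 0.607 × 0.008127 = 0.004933 mol.
Rate: 0.004933 mol / (2382 s × 0.126 L) = 1.64×10⁻⁵ M s⁻¹.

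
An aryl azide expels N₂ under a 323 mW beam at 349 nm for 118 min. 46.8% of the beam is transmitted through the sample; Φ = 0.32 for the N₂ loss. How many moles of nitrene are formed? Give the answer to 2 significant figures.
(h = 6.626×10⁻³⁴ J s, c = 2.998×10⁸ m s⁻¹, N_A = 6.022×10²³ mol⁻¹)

Photon energy at 349 nm: hc/λ = (6.626×10⁻³⁴)(2.998×10⁸)/(349×10⁻⁹) = 5.692×10⁻¹⁹ J.
Energy delivered: (323 mW)(7080 s) = 2287 J.
Photons incident: 2287 / 5.692×10⁻¹⁹ = 4.018×10²¹, i.e. 4.018×10²¹/6.022×10²³ = 0.006672 mol.
Fraction absorbed: 1 − 46.8/100 = 0.5320.
Photons absorbed: 0.5320 × 0.006672 = 0.003550 mol.
Product: Φ × n_abs = 0.32 × 0.003550 = 0.001136 mol.

0.0011 mol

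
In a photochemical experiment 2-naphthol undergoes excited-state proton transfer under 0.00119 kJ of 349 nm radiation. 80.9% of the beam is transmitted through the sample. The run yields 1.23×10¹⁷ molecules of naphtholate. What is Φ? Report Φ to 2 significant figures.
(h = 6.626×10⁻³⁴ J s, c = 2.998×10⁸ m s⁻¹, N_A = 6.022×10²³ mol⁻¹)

Product: 1.23×10¹⁷ / 6.022×10²³ = 2.043×10⁻⁷ mol.
Photon energy at 349 nm: hc/λ = (6.626×10⁻³⁴)(2.998×10⁸)/(349×10⁻⁹) = 5.692×10⁻¹⁹ J.
Incident energy: 0.00119 kJ = 1.19 J.
Photons incident: 1.19 / 5.692×10⁻¹⁹ = 2.091×10¹⁸, i.e. 2.091×10¹⁸/6.022×10²³ = 3.472×10⁻⁶ mol.
Fraction absorbed: 1 − 80.9/100 = 0.1910.
Photons absorbed: 0.1910 × 3.472×10⁻⁶ = 6.632×10⁻⁷ mol.
Φ = 2.043×10⁻⁷ mol / 6.632×10⁻⁷ mol photons = 0.31.

Φ = 0.31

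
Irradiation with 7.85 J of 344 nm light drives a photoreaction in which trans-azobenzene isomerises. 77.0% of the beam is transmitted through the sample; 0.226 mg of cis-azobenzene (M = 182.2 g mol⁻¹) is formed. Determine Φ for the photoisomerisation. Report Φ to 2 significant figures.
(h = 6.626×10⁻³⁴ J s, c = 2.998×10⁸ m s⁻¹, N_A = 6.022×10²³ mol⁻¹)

Φ = 0.24

Product: 0.226 mg / 182.2 g mol⁻¹ = 1.240×10⁻⁶ mol.
Photon energy at 344 nm: hc/λ = (6.626×10⁻³⁴)(2.998×10⁸)/(344×10⁻⁹) = 5.775×10⁻¹⁹ J.
Photons incident: 7.85 / 5.775×10⁻¹⁹ = 1.359×10¹⁹, i.e. 1.359×10¹⁹/6.022×10²³ = 2.257×10⁻⁵ mol.
Fraction absorbed: 1 − 77.0/100 = 0.2300.
Photons absorbed: 0.2300 × 2.257×10⁻⁵ = 5.191×10⁻⁶ mol.
Φ = 1.240×10⁻⁶ mol / 5.191×10⁻⁶ mol photons = 0.24.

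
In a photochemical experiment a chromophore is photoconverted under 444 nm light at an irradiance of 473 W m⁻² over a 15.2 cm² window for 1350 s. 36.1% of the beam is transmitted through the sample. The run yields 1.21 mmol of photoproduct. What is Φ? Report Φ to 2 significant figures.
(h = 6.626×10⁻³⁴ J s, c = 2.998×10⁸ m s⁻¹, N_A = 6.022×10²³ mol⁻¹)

Product: 1.21 mmol = 0.00121 mol.
Photon energy at 444 nm: hc/λ = (6.626×10⁻³⁴)(2.998×10⁸)/(444×10⁻⁹) = 4.474×10⁻¹⁹ J.
Energy delivered: (473 W m⁻²)(15.2×10⁻⁴ m²)(1350 s) = 970.6 J.
Photons incident: 970.6 / 4.474×10⁻¹⁹ = 2.169×10²¹, i.e. 2.169×10²¹/6.022×10²³ = 0.003602 mol.
Fraction absorbed: 1 − 36.1/100 = 0.6390.
Photons absorbed: 0.6390 × 0.003602 = 0.002302 mol.
Φ = 0.00121 mol / 0.002302 mol photons = 0.53.

Φ = 0.53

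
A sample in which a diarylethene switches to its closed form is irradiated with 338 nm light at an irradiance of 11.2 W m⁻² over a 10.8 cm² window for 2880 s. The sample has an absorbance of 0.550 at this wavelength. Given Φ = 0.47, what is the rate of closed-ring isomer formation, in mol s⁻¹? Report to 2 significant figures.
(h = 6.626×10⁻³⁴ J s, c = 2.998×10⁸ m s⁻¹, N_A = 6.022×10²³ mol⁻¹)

1.2×10⁻⁸ mol s⁻¹

Photon energy at 338 nm: hc/λ = (6.626×10⁻³⁴)(2.998×10⁸)/(338×10⁻⁹) = 5.877×10⁻¹⁹ J.
Energy delivered: (11.2 W m⁻²)(10.8×10⁻⁴ m²)(2880 s) = 34.84 J.
Photons incident: 34.84 / 5.877×10⁻¹⁹ = 5.928×10¹⁹, i.e. 5.928×10¹⁹/6.022×10²³ = 9.844×10⁻⁵ mol.
Fraction absorbed: 1 − 10^(−0.550) = 0.7182.
Photons absorbed: 0.7182 × 9.844×10⁻⁵ = 7.070×10⁻⁵ mol.
Product formed: 0.47 × 7.070×10⁻⁵ = 3.323×10⁻⁵ mol.
Rate: 3.323×10⁻⁵ / 2880 s = 1.2×10⁻⁸ mol s⁻¹.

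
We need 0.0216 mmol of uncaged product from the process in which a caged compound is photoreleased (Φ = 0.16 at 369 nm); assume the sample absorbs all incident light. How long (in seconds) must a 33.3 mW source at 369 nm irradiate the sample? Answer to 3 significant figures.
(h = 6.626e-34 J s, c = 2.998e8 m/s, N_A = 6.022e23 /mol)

t ≈ 1310 s

Product: 0.0216 mmol = 2.16e-5 mol.
Photons that must be absorbed: 2.16e-5 / 0.16 = 1.350e-4 mol.
Photon energy: hc/λ = 5.383e-19 J; per mole, 3.242e5 J mol⁻¹.
Energy required: 1.350e-4 × 3.242e5 = 43.77 J.
Time: 43.77 J / 0.0333 W = 1310 s.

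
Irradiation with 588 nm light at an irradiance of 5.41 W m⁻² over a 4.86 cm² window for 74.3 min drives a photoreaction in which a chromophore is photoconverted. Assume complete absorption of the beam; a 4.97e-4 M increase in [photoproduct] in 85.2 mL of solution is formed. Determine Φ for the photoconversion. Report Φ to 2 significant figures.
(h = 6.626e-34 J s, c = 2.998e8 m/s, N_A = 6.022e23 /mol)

Φ = 0.73

Product: (4.97e-4 M)(0.0852 L) = 4.234e-5 mol.
Photon energy at 588 nm: hc/λ = (6.626e-34)(2.998e8)/(588e-9) = 3.378e-19 J.
Energy delivered: (5.41 W m⁻²)(4.86e-4 m²)(4458 s) = 11.72 J.
Photons incident: 11.72 / 3.378e-19 = 3.470e19, i.e. 3.470e19/6.022e23 = 5.762e-5 mol.
Φ = 4.234e-5 mol / 5.762e-5 mol photons = 0.73.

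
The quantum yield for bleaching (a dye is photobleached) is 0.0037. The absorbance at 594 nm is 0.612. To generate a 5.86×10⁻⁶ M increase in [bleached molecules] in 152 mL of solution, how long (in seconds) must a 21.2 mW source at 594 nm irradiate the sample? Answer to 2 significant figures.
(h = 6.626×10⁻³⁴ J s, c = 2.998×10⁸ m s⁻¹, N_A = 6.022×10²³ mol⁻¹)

Product: (5.86×10⁻⁶ M)(0.152 L) = 8.907×10⁻⁷ mol.
Photons that must be absorbed: 8.907×10⁻⁷ / 0.0037 = 2.407×10⁻⁴ mol.
Fraction absorbed: 1 − 10^(−0.612) = 0.7557.
Incident photons needed: 2.407×10⁻⁴ / 0.7557 = 3.185×10⁻⁴ mol.
Photon energy: hc/λ = 3.344×10⁻¹⁹ J; per mole, 2.014×10⁵ J mol⁻¹.
Energy required: 3.185×10⁻⁴ × 2.014×10⁵ = 64.15 J.
Time: 64.15 J / 0.0212 W = 3000 s.

t ≈ 3000 s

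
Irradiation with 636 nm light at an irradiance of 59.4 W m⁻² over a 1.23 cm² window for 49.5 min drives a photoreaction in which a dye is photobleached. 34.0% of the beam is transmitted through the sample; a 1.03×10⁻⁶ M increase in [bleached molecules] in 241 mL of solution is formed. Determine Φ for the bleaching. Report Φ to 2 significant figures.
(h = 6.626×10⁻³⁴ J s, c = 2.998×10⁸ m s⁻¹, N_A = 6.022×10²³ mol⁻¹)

Product: (1.03×10⁻⁶ M)(0.241 L) = 2.482×10⁻⁷ mol.
Photon energy at 636 nm: hc/λ = (6.626×10⁻³⁴)(2.998×10⁸)/(636×10⁻⁹) = 3.123×10⁻¹⁹ J.
Energy delivered: (59.4 W m⁻²)(1.23×10⁻⁴ m²)(2970 s) = 21.70 J.
Photons incident: 21.70 / 3.123×10⁻¹⁹ = 6.948×10¹⁹, i.e. 6.948×10¹⁹/6.022×10²³ = 1.154×10⁻⁴ mol.
Fraction absorbed: 1 − 34.0/100 = 0.6600.
Photons absorbed: 0.6600 × 1.154×10⁻⁴ = 7.616×10⁻⁵ mol.
Φ = 2.482×10⁻⁷ mol / 7.616×10⁻⁵ mol photons = 0.0033.

Φ = 0.0033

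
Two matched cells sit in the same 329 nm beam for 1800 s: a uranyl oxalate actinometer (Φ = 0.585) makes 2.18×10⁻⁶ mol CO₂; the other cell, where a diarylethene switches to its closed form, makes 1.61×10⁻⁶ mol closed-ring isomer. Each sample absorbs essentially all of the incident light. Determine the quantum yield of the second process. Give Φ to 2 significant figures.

Photons absorbed by the actinometer: 2.18×10⁻⁶ / 0.585 = 3.726×10⁻⁶ mol.
Φ(unknown) = 1.61×10⁻⁶ / 3.726×10⁻⁶ = 0.43.

Φ = 0.43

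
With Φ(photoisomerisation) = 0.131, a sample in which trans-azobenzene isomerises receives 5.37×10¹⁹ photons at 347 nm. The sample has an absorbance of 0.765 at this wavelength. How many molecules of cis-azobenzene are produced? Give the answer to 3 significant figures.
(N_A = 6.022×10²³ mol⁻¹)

Moles of photons: 5.37×10¹⁹ / 6.022×10²³ = 8.917×10⁻⁵ mol.
Fraction absorbed: 1 − 10^(−0.765) = 0.8282.
Photons absorbed: 0.8282 × 8.917×10⁻⁵ = 7.385×10⁻⁵ mol.
Product: Φ × n_abs = 0.131 × 7.385×10⁻⁵ = 9.674×10⁻⁶ mol.
As a count: 9.674×10⁻⁶ × 6.022×10²³ = 5.83×10¹⁸.

5.83×10¹⁸ molecules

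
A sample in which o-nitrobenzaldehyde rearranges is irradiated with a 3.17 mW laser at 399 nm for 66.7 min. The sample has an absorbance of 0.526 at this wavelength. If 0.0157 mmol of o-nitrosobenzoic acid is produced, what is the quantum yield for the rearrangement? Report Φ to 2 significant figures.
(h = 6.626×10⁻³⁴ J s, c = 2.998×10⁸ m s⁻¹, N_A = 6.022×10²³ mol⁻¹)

Product: 0.0157 mmol = 1.57×10⁻⁵ mol.
Photon energy at 399 nm: hc/λ = (6.626×10⁻³⁴)(2.998×10⁸)/(399×10⁻⁹) = 4.979×10⁻¹⁹ J.
Energy delivered: (3.17 mW)(4002 s) = 12.69 J.
Photons incident: 12.69 / 4.979×10⁻¹⁹ = 2.549×10¹⁹, i.e. 2.549×10¹⁹/6.022×10²³ = 4.233×10⁻⁵ mol.
Fraction absorbed: 1 − 10^(−0.526) = 0.7021.
Photons absorbed: 0.7021 × 4.233×10⁻⁵ = 2.972×10⁻⁵ mol.
Φ = 1.57×10⁻⁵ mol / 2.972×10⁻⁵ mol photons = 0.53.

Φ = 0.53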